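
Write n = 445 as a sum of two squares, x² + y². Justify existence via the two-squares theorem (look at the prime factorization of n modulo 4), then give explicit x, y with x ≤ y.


Step 1: Factor n = 445 = 5 · 89.
Step 2: Check the mod-4 condition on each prime factor: 5 ≡ 1 (mod 4), exponent 1; 89 ≡ 1 (mod 4), exponent 1.
All primes ≡ 3 (mod 4) appear to even exponent (or don't appear), so by the two-squares theorem n IS expressible as a sum of two squares.
Step 3: Build a representation. Here n = 5 · 89 is a product of primes ≡ 1 (mod 4). Each prime p ≡ 1 (mod 4) is itself a sum of two squares; find a² by testing p − a² for a perfect square:
  5: 5 − 1² = 4 = 2² ⇒ 5 = 1² + 2².
  89: 89 − 1² = 88, 89 − 2² = 85, 89 − 3² = 80, 89 − 4² = 73, 89 − 5² = 64 = 8² ⇒ 89 = 5² + 8².
  Combine using the Brahmagupta–Fibonacci identity (a² + b²)(c² + d²) = (ac − bd)² + (ad + bc)² = (ac + bd)² + (ad − bc)²:
  5 · 89 = 445: from (1² + 2²)(5² + 8²), take (1·5 − 2·8, 1·8 + 2·5) = (5 − 16, 8 + 10) = (-11, 18); dropping signs (only squares matter) gives (11, 18); check 11² + 18² = 121 + 324 = 445 ✓.
Step 4: Order so x ≤ y and verify: 11² + 18² = 121 + 324 = 445 = n. ✓

n = 445 = 11² + 18² (one valid representation with x ≤ y).


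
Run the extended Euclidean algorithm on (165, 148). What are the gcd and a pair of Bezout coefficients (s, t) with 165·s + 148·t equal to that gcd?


Euclidean algorithm on (165, 148) — divide until remainder is 0:
  165 = 1 · 148 + 17
  148 = 8 · 17 + 12
  17 = 1 · 12 + 5
  12 = 2 · 5 + 2
  5 = 2 · 2 + 1
  2 = 2 · 1 + 0
gcd(165, 148) = 1.
Track Bezout coefficients alongside the remainders: start with r₀ = 165 = a·1 + b·0 (s = 1, t = 0) and r₁ = 148 = a·0 + b·1 (s = 0, t = 1); each new remainder r_{k+1} = r_{k-1} − q_k·r_k inherits s_{k+1} = s_{k-1} − q_k·s_k, t_{k+1} = t_{k-1} − q_k·t_k, so r_k = a·s_k + b·t_k at every step:
  q = 1: r = 17, s = 1 − 1·0 = 1, t = 0 − 1·1 = -1  (check: 165·1 + 148·(-1) = 17)
  q = 8: r = 12, s = 0 − 8·1 = -8, t = 1 − 8·(-1) = 9  (check: 165·(-8) + 148·9 = 12)
  q = 1: r = 5, s = 1 − 1·(-8) = 9, t = -1 − 1·9 = -10  (check: 165·9 + 148·(-10) = 5)
  q = 2: r = 2, s = -8 − 2·9 = -26, t = 9 − 2·(-10) = 29  (check: 165·(-26) + 148·29 = 2)
  q = 2: r = 1, s = 9 − 2·(-26) = 61, t = -10 − 2·29 = -68  (check: 165·61 + 148·(-68) = 1)
The row with r = 1 (the gcd) gives the Bezout coefficients s = 61, t = -68.
Result: 165 · (61) + 148 · (-68) = 1.

gcd(165, 148) = 1; s = 61, t = -68 (check: 165·61 + 148·(-68) = 1).


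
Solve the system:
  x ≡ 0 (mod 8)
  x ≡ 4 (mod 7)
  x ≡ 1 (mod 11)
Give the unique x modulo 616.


Moduli 8, 7, 11 are pairwise coprime; by CRT there is a unique solution modulo M = 8 · 7 · 11 = 616.
Solve pairwise, accumulating the modulus:
  Start with x ≡ 0 (mod 8).
  Combine with x ≡ 4 (mod 7): since gcd(8, 7) = 1, we get a unique residue mod 56.
    Write x = 0 + 8·t and substitute into x ≡ 4 (mod 7): 8·t ≡ 4 − 0 = 4 (mod 7).
    Reduce coefficients mod 7: 1·t ≡ 4 (mod 7).
    So t ≡ 4 (mod 7).
    Then x = 0 + 8·4 = 32, valid modulo lcm(8, 7) = 56: x ≡ 32 (mod 56).
  Combine with x ≡ 1 (mod 11): since gcd(56, 11) = 1, we get a unique residue mod 616.
    Write x = 32 + 56·t and substitute into x ≡ 1 (mod 11): 56·t ≡ 1 − 32 = -31 (mod 11).
    Reduce coefficients mod 11: 1·t ≡ 2 (mod 11).
    So t ≡ 2 (mod 11).
    Then x = 32 + 56·2 = 144, valid modulo lcm(56, 11) = 616: x ≡ 144 (mod 616).
Verify: 144 mod 8 = 0 ✓, 144 mod 7 = 4 ✓, 144 mod 11 = 1 ✓.

x ≡ 144 (mod 616).


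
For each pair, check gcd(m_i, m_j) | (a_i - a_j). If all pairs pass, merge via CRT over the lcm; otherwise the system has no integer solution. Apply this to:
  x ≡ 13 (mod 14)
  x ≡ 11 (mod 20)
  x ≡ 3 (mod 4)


Moduli 14, 20, 4 are not pairwise coprime, so CRT works modulo lcm(m_i) when all pairwise compatibility conditions hold.
Pairwise compatibility: gcd(m_i, m_j) must divide a_i - a_j for every pair.
Merge one congruence at a time:
  Start: x ≡ 13 (mod 14).
  Combine with x ≡ 11 (mod 20): gcd(14, 20) = 2; 11 - 13 = -2, which IS divisible by 2, so compatible.
    Write x = 13 + 14·t and substitute into x ≡ 11 (mod 20): 14·t ≡ 11 − 13 = -2 (mod 20).
    Divide the congruence (and modulus) by g = 2: 7·t ≡ -1 (mod 10).
    Reduce coefficients mod 10: 7·t ≡ 9 (mod 10).
    The inverse of 7 mod 10 is 3 (since 7·3 = 21 = 2·10 + 1), so t ≡ 3·9 = 27 ≡ 7 (mod 10).
    Then x = 13 + 14·7 = 111, valid modulo lcm(14, 20) = 140: x ≡ 111 (mod 140).
  Combine with x ≡ 3 (mod 4): gcd(140, 4) = 4; 3 - 111 = -108, which IS divisible by 4, so compatible.
    Write x = 111 + 140·t and substitute into x ≡ 3 (mod 4): 140·t ≡ 3 − 111 = -108 (mod 4).
    Divide the congruence (and modulus) by g = 4: 35·t ≡ -27 (mod 1).
    Modulo 1 every t works; take t = 0.
    Then x = 111 + 140·0 = 111, valid modulo lcm(140, 4) = 140: x ≡ 111 (mod 140).
Verify: 111 mod 14 = 13, 111 mod 20 = 11, 111 mod 4 = 3.

x ≡ 111 (mod 140).


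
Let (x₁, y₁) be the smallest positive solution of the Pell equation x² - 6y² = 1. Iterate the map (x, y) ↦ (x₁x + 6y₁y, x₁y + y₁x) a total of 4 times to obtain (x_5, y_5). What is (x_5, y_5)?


Step 1: Find the fundamental solution (x₁, y₁) of x² - 6y² = 1.
  Expand √6 as a continued fraction. a₀ = ⌊√6⌋ = 2; iterate m_{k+1} = d_k·a_k − m_k, d_{k+1} = (6 − m_{k+1}²)/d_k, a_{k+1} = ⌊(a₀ + m_{k+1})/d_{k+1}⌋ (starting m₀ = 0, d₀ = 1), with convergents p_k = a_k·p_{k-1} + p_{k-2}, q_k = a_k·q_{k-1} + q_{k-2} (p₋₁ = 1, q₋₁ = 0):
  k = 0: a₀ = 2; p₀/q₀ = 2/1; p₀² − 6·q₀² = 4 − 6 = -2.
  k = 1: m = 2, d = 2, a = ⌊(2 + 2)/2⌋ = 2; p/q = (2·2 + 1)/(2·1 + 0) = 5/2; p² − 6·q² = 25 − 24 = 1.
  The first convergent with p² − 6·q² = 1 gives the fundamental solution (x₁, y₁) = (5, 2).
Step 2: Apply the recurrence (x_{n+1}, y_{n+1}) = (x₁x_n + 6y₁y_n, x₁y_n + y₁x_n) repeatedly.
  From (x_1, y_1) = (5, 2): x_2 = 5·5 + 6·2·2 = 49; y_2 = 5·2 + 2·5 = 20.
  From (x_2, y_2) = (49, 20): x_3 = 5·49 + 6·2·20 = 485; y_3 = 5·20 + 2·49 = 198.
  From (x_3, y_3) = (485, 198): x_4 = 5·485 + 6·2·198 = 4801; y_4 = 5·198 + 2·485 = 1960.
  From (x_4, y_4) = (4801, 1960): x_5 = 5·4801 + 6·2·1960 = 47525; y_5 = 5·1960 + 2·4801 = 19402.
Step 3: Verify x_5² - 6·y_5² = 2258625625 - 2258625624 = 1 (should be 1). ✓

(x_1, y_1) = (5, 2); (x_5, y_5) = (47525, 19402).


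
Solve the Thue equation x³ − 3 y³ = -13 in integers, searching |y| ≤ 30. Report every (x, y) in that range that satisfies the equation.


The equation is x³ - 3y³ = -13. For fixed y, x³ = 3·y³ − 13, so a solution requires the RHS to be a perfect cube.
Strategy: iterate y from -30 to 30, compute RHS = 3·y³ − 13, and check whether it is a (positive or negative) perfect cube.
Check small values of y:
  y = 0: RHS = -13 is not a perfect cube.
  y = 1: RHS = -10 is not a perfect cube.
  y = -1: RHS = -16 is not a perfect cube.
  y = 2: RHS = 11 is not a perfect cube.
  y = -2: RHS = -37 is not a perfect cube.
  y = 3: RHS = 68 is not a perfect cube.
  y = -3: RHS = -94 is not a perfect cube.
Continuing the search up to |y| = 30 finds no solutions either.
No (x, y) in the scanned range satisfies the equation.

No integer solutions with |y| ≤ 30.


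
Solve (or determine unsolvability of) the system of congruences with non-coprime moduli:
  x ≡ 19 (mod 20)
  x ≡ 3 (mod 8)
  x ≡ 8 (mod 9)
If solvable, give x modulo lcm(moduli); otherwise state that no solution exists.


Moduli 20, 8, 9 are not pairwise coprime, so CRT works modulo lcm(m_i) when all pairwise compatibility conditions hold.
Pairwise compatibility: gcd(m_i, m_j) must divide a_i - a_j for every pair.
Merge one congruence at a time:
  Start: x ≡ 19 (mod 20).
  Combine with x ≡ 3 (mod 8): gcd(20, 8) = 4; 3 - 19 = -16, which IS divisible by 4, so compatible.
    Write x = 19 + 20·t and substitute into x ≡ 3 (mod 8): 20·t ≡ 3 − 19 = -16 (mod 8).
    Divide the congruence (and modulus) by g = 4: 5·t ≡ -4 (mod 2).
    Reduce coefficients mod 2: 1·t ≡ 0 (mod 2).
    So t ≡ 0 (mod 2).
    Then x = 19 + 20·0 = 19, valid modulo lcm(20, 8) = 40: x ≡ 19 (mod 40).
  Combine with x ≡ 8 (mod 9): gcd(40, 9) = 1; 8 - 19 = -11, which IS divisible by 1, so compatible.
    Write x = 19 + 40·t and substitute into x ≡ 8 (mod 9): 40·t ≡ 8 − 19 = -11 (mod 9).
    Reduce coefficients mod 9: 4·t ≡ 7 (mod 9).
    The inverse of 4 mod 9 is 7 (since 4·7 = 28 = 3·9 + 1), so t ≡ 7·7 = 49 ≡ 4 (mod 9).
    Then x = 19 + 40·4 = 179, valid modulo lcm(40, 9) = 360: x ≡ 179 (mod 360).
Verify: 179 mod 20 = 19, 179 mod 8 = 3, 179 mod 9 = 8.

x ≡ 179 (mod 360).


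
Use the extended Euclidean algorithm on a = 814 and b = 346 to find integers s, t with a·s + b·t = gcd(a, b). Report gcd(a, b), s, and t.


Euclidean algorithm on (814, 346) — divide until remainder is 0:
  814 = 2 · 346 + 122
  346 = 2 · 122 + 102
  122 = 1 · 102 + 20
  102 = 5 · 20 + 2
  20 = 10 · 2 + 0
gcd(814, 346) = 2.
Track Bezout coefficients alongside the remainders: start with r₀ = 814 = a·1 + b·0 (s = 1, t = 0) and r₁ = 346 = a·0 + b·1 (s = 0, t = 1); each new remainder r_{k+1} = r_{k-1} − q_k·r_k inherits s_{k+1} = s_{k-1} − q_k·s_k, t_{k+1} = t_{k-1} − q_k·t_k, so r_k = a·s_k + b·t_k at every step:
  q = 2: r = 122, s = 1 − 2·0 = 1, t = 0 − 2·1 = -2  (check: 814·1 + 346·(-2) = 122)
  q = 2: r = 102, s = 0 − 2·1 = -2, t = 1 − 2·(-2) = 5  (check: 814·(-2) + 346·5 = 102)
  q = 1: r = 20, s = 1 − 1·(-2) = 3, t = -2 − 1·5 = -7  (check: 814·3 + 346·(-7) = 20)
  q = 5: r = 2, s = -2 − 5·3 = -17, t = 5 − 5·(-7) = 40  (check: 814·(-17) + 346·40 = 2)
The row with r = 2 (the gcd) gives the Bezout coefficients s = -17, t = 40.
Result: 814 · (-17) + 346 · (40) = 2.

gcd(814, 346) = 2; s = -17, t = 40 (check: 814·(-17) + 346·40 = 2).


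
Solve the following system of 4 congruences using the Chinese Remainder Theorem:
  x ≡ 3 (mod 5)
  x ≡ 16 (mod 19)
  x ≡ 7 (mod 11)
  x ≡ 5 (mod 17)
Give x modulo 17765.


Product of moduli M = 5 · 19 · 11 · 17 = 17765.
Merge one congruence at a time:
  Start: x ≡ 3 (mod 5).
  Combine with x ≡ 16 (mod 19); new modulus lcm = 95.
    Write x = 3 + 5·t and substitute into x ≡ 16 (mod 19): 5·t ≡ 16 − 3 = 13 (mod 19).
    The inverse of 5 mod 19 is 4 (since 5·4 = 20 = 1·19 + 1), so t ≡ 4·13 = 52 ≡ 14 (mod 19).
    Then x = 3 + 5·14 = 73, valid modulo lcm(5, 19) = 95: x ≡ 73 (mod 95).
  Combine with x ≡ 7 (mod 11); new modulus lcm = 1045.
    Write x = 73 + 95·t and substitute into x ≡ 7 (mod 11): 95·t ≡ 7 − 73 = -66 (mod 11).
    Reduce coefficients mod 11: 7·t ≡ 0 (mod 11).
    The inverse of 7 mod 11 is 8 (since 7·8 = 56 = 5·11 + 1), so t ≡ 8·0 = 0 ≡ 0 (mod 11).
    Then x = 73 + 95·0 = 73, valid modulo lcm(95, 11) = 1045: x ≡ 73 (mod 1045).
  Combine with x ≡ 5 (mod 17); new modulus lcm = 17765.
    Write x = 73 + 1045·t and substitute into x ≡ 5 (mod 17): 1045·t ≡ 5 − 73 = -68 (mod 17).
    Reduce coefficients mod 17: 8·t ≡ 0 (mod 17).
    The inverse of 8 mod 17 is 15 (since 8·15 = 120 = 7·17 + 1), so t ≡ 15·0 = 0 ≡ 0 (mod 17).
    Then x = 73 + 1045·0 = 73, valid modulo lcm(1045, 17) = 17765: x ≡ 73 (mod 17765).
Verify against each original: 73 mod 5 = 3, 73 mod 19 = 16, 73 mod 11 = 7, 73 mod 17 = 5.

x ≡ 73 (mod 17765).


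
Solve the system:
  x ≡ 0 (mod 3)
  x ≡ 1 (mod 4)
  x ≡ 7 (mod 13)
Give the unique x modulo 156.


Moduli 3, 4, 13 are pairwise coprime; by CRT there is a unique solution modulo M = 3 · 4 · 13 = 156.
Solve pairwise, accumulating the modulus:
  Start with x ≡ 0 (mod 3).
  Combine with x ≡ 1 (mod 4): since gcd(3, 4) = 1, we get a unique residue mod 12.
    Write x = 0 + 3·t and substitute into x ≡ 1 (mod 4): 3·t ≡ 1 − 0 = 1 (mod 4).
    The inverse of 3 mod 4 is 3 (since 3·3 = 9 = 2·4 + 1), so t ≡ 3·1 = 3 ≡ 3 (mod 4).
    Then x = 0 + 3·3 = 9, valid modulo lcm(3, 4) = 12: x ≡ 9 (mod 12).
  Combine with x ≡ 7 (mod 13): since gcd(12, 13) = 1, we get a unique residue mod 156.
    Write x = 9 + 12·t and substitute into x ≡ 7 (mod 13): 12·t ≡ 7 − 9 = -2 (mod 13).
    Reduce coefficients mod 13: 12·t ≡ 11 (mod 13).
    The inverse of 12 mod 13 is 12 (since 12·12 = 144 = 11·13 + 1), so t ≡ 12·11 = 132 ≡ 2 (mod 13).
    Then x = 9 + 12·2 = 33, valid modulo lcm(12, 13) = 156: x ≡ 33 (mod 156).
Verify: 33 mod 3 = 0 ✓, 33 mod 4 = 1 ✓, 33 mod 13 = 7 ✓.

x ≡ 33 (mod 156).


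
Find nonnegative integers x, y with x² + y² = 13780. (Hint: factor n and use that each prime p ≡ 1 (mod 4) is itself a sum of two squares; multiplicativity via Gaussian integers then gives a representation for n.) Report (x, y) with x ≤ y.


Step 1: Factor n = 13780 = 2^2 · 5 · 13 · 53.
Step 2: Check the mod-4 condition on each prime factor: 2 = 2 (special); 5 ≡ 1 (mod 4), exponent 1; 13 ≡ 1 (mod 4), exponent 1; 53 ≡ 1 (mod 4), exponent 1.
All primes ≡ 3 (mod 4) appear to even exponent (or don't appear), so by the two-squares theorem n IS expressible as a sum of two squares.
Step 3: Build a representation. Group n = k² · m with k = 2 and m = 5 · 13 · 53 = 3445 (a product of primes ≡ 1 (mod 4)); a representation of m scales to one of n via (k·x)² + (k·y)² = k²(x² + y²). Each prime p ≡ 1 (mod 4) is itself a sum of two squares; find a² by testing p − a² for a perfect square:
  5: 5 − 1² = 4 = 2² ⇒ 5 = 1² + 2².
  13: 13 − 1² = 12, 13 − 2² = 9 = 3² ⇒ 13 = 2² + 3².
  53: 53 − 1² = 52, 53 − 2² = 49 = 7² ⇒ 53 = 2² + 7².
  Combine using the Brahmagupta–Fibonacci identity (a² + b²)(c² + d²) = (ac − bd)² + (ad + bc)² = (ac + bd)² + (ad − bc)²:
  5 · 13 = 65: from (1² + 2²)(2² + 3²), take (1·2 − 2·3, 1·3 + 2·2) = (2 − 6, 3 + 4) = (-4, 7); dropping signs (only squares matter) gives (4, 7); check 4² + 7² = 16 + 49 = 65 ✓.
  65 · 53 = 3445: from (4² + 7²)(2² + 7²), take (4·2 − 7·7, 4·7 + 7·2) = (8 − 49, 28 + 14) = (-41, 42); dropping signs (only squares matter) gives (41, 42); check 41² + 42² = 1681 + 1764 = 3445 ✓.
  Scale by k = 2: (2·41, 2·42) = (82, 84).
Step 4: Order so x ≤ y and verify: 82² + 84² = 6724 + 7056 = 13780 = n. ✓

n = 13780 = 82² + 84² (one valid representation with x ≤ y).


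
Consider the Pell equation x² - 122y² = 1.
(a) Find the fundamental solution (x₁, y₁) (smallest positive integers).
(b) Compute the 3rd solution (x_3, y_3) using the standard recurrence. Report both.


Step 1: Find the fundamental solution (x₁, y₁) of x² - 122y² = 1.
  Expand √122 as a continued fraction. a₀ = ⌊√122⌋ = 11; iterate m_{k+1} = d_k·a_k − m_k, d_{k+1} = (122 − m_{k+1}²)/d_k, a_{k+1} = ⌊(a₀ + m_{k+1})/d_{k+1}⌋ (starting m₀ = 0, d₀ = 1), with convergents p_k = a_k·p_{k-1} + p_{k-2}, q_k = a_k·q_{k-1} + q_{k-2} (p₋₁ = 1, q₋₁ = 0):
  k = 0: a₀ = 11; p₀/q₀ = 11/1; p₀² − 122·q₀² = 121 − 122 = -1.
  k = 1: m = 11, d = 1, a = ⌊(11 + 11)/1⌋ = 22; p/q = (22·11 + 1)/(22·1 + 0) = 243/22; p² − 122·q² = 59049 − 59048 = 1.
  The first convergent with p² − 122·q² = 1 gives the fundamental solution (x₁, y₁) = (243, 22).
Step 2: Apply the recurrence (x_{n+1}, y_{n+1}) = (x₁x_n + 122y₁y_n, x₁y_n + y₁x_n) repeatedly.
  From (x_1, y_1) = (243, 22): x_2 = 243·243 + 122·22·22 = 118097; y_2 = 243·22 + 22·243 = 10692.
  From (x_2, y_2) = (118097, 10692): x_3 = 243·118097 + 122·22·10692 = 57394899; y_3 = 243·10692 + 22·118097 = 5196290.
Step 3: Verify x_3² - 122·y_3² = 3294174431220201 - 3294174431220200 = 1 (should be 1). ✓

(x_1, y_1) = (243, 22); (x_3, y_3) = (57394899, 5196290).


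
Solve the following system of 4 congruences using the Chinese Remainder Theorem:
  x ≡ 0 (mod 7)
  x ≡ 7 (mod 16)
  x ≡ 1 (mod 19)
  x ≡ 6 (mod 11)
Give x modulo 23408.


Product of moduli M = 7 · 16 · 19 · 11 = 23408.
Merge one congruence at a time:
  Start: x ≡ 0 (mod 7).
  Combine with x ≡ 7 (mod 16); new modulus lcm = 112.
    Write x = 0 + 7·t and substitute into x ≡ 7 (mod 16): 7·t ≡ 7 − 0 = 7 (mod 16).
    The inverse of 7 mod 16 is 7 (since 7·7 = 49 = 3·16 + 1), so t ≡ 7·7 = 49 ≡ 1 (mod 16).
    Then x = 0 + 7·1 = 7, valid modulo lcm(7, 16) = 112: x ≡ 7 (mod 112).
  Combine with x ≡ 1 (mod 19); new modulus lcm = 2128.
    Write x = 7 + 112·t and substitute into x ≡ 1 (mod 19): 112·t ≡ 1 − 7 = -6 (mod 19).
    Reduce coefficients mod 19: 17·t ≡ 13 (mod 19).
    The inverse of 17 mod 19 is 9 (since 17·9 = 153 = 8·19 + 1), so t ≡ 9·13 = 117 ≡ 3 (mod 19).
    Then x = 7 + 112·3 = 343, valid modulo lcm(112, 19) = 2128: x ≡ 343 (mod 2128).
  Combine with x ≡ 6 (mod 11); new modulus lcm = 23408.
    Write x = 343 + 2128·t and substitute into x ≡ 6 (mod 11): 2128·t ≡ 6 − 343 = -337 (mod 11).
    Reduce coefficients mod 11: 5·t ≡ 4 (mod 11).
    The inverse of 5 mod 11 is 9 (since 5·9 = 45 = 4·11 + 1), so t ≡ 9·4 = 36 ≡ 3 (mod 11).
    Then x = 343 + 2128·3 = 6727, valid modulo lcm(2128, 11) = 23408: x ≡ 6727 (mod 23408).
Verify against each original: 6727 mod 7 = 0, 6727 mod 16 = 7, 6727 mod 19 = 1, 6727 mod 11 = 6.

x ≡ 6727 (mod 23408).


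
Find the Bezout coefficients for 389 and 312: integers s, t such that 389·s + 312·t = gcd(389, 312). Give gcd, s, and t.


Euclidean algorithm on (389, 312) — divide until remainder is 0:
  389 = 1 · 312 + 77
  312 = 4 · 77 + 4
  77 = 19 · 4 + 1
  4 = 4 · 1 + 0
gcd(389, 312) = 1.
Track Bezout coefficients alongside the remainders: start with r₀ = 389 = a·1 + b·0 (s = 1, t = 0) and r₁ = 312 = a·0 + b·1 (s = 0, t = 1); each new remainder r_{k+1} = r_{k-1} − q_k·r_k inherits s_{k+1} = s_{k-1} − q_k·s_k, t_{k+1} = t_{k-1} − q_k·t_k, so r_k = a·s_k + b·t_k at every step:
  q = 1: r = 77, s = 1 − 1·0 = 1, t = 0 − 1·1 = -1  (check: 389·1 + 312·(-1) = 77)
  q = 4: r = 4, s = 0 − 4·1 = -4, t = 1 − 4·(-1) = 5  (check: 389·(-4) + 312·5 = 4)
  q = 19: r = 1, s = 1 − 19·(-4) = 77, t = -1 − 19·5 = -96  (check: 389·77 + 312·(-96) = 1)
The row with r = 1 (the gcd) gives the Bezout coefficients s = 77, t = -96.
Result: 389 · (77) + 312 · (-96) = 1.

gcd(389, 312) = 1; s = 77, t = -96 (check: 389·77 + 312·(-96) = 1).


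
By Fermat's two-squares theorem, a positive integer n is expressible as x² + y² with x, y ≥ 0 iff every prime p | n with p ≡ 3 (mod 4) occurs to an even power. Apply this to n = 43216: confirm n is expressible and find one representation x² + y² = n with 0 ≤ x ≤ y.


Step 1: Factor n = 43216 = 2^4 · 37 · 73.
Step 2: Check the mod-4 condition on each prime factor: 2 = 2 (special); 37 ≡ 1 (mod 4), exponent 1; 73 ≡ 1 (mod 4), exponent 1.
All primes ≡ 3 (mod 4) appear to even exponent (or don't appear), so by the two-squares theorem n IS expressible as a sum of two squares.
Step 3: Build a representation. Group n = k² · m with k = 4 and m = 37 · 73 = 2701 (a product of primes ≡ 1 (mod 4)); a representation of m scales to one of n via (k·x)² + (k·y)² = k²(x² + y²). Each prime p ≡ 1 (mod 4) is itself a sum of two squares; find a² by testing p − a² for a perfect square:
  37: 37 − 1² = 36 = 6² ⇒ 37 = 1² + 6².
  73: 73 − 1² = 72, 73 − 2² = 69, 73 − 3² = 64 = 8² ⇒ 73 = 3² + 8².
  Combine using the Brahmagupta–Fibonacci identity (a² + b²)(c² + d²) = (ac − bd)² + (ad + bc)² = (ac + bd)² + (ad − bc)²:
  37 · 73 = 2701: from (1² + 6²)(3² + 8²), take (1·3 − 6·8, 1·8 + 6·3) = (3 − 48, 8 + 18) = (-45, 26); dropping signs (only squares matter) gives (45, 26); check 45² + 26² = 2025 + 676 = 2701 ✓.
  Scale by k = 4: (4·45, 4·26) = (180, 104).
Step 4: Order so x ≤ y and verify: 104² + 180² = 10816 + 32400 = 43216 = n. ✓

n = 43216 = 104² + 180² (one valid representation with x ≤ y).


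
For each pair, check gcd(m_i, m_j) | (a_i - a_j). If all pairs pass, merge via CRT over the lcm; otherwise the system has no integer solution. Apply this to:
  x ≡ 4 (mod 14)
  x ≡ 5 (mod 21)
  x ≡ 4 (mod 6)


Moduli 14, 21, 6 are not pairwise coprime, so CRT works modulo lcm(m_i) when all pairwise compatibility conditions hold.
Pairwise compatibility: gcd(m_i, m_j) must divide a_i - a_j for every pair.
Merge one congruence at a time:
  Start: x ≡ 4 (mod 14).
  Combine with x ≡ 5 (mod 21): gcd(14, 21) = 7, and 5 - 4 = 1 is NOT divisible by 7.
    ⇒ system is inconsistent (no integer solution).

No solution (the system is inconsistent).


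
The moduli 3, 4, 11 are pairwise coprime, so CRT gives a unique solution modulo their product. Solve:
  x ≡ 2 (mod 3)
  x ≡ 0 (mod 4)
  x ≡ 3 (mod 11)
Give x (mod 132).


Moduli 3, 4, 11 are pairwise coprime; by CRT there is a unique solution modulo M = 3 · 4 · 11 = 132.
Solve pairwise, accumulating the modulus:
  Start with x ≡ 2 (mod 3).
  Combine with x ≡ 0 (mod 4): since gcd(3, 4) = 1, we get a unique residue mod 12.
    Write x = 2 + 3·t and substitute into x ≡ 0 (mod 4): 3·t ≡ 0 − 2 = -2 (mod 4).
    Reduce coefficients mod 4: 3·t ≡ 2 (mod 4).
    The inverse of 3 mod 4 is 3 (since 3·3 = 9 = 2·4 + 1), so t ≡ 3·2 = 6 ≡ 2 (mod 4).
    Then x = 2 + 3·2 = 8, valid modulo lcm(3, 4) = 12: x ≡ 8 (mod 12).
  Combine with x ≡ 3 (mod 11): since gcd(12, 11) = 1, we get a unique residue mod 132.
    Write x = 8 + 12·t and substitute into x ≡ 3 (mod 11): 12·t ≡ 3 − 8 = -5 (mod 11).
    Reduce coefficients mod 11: 1·t ≡ 6 (mod 11).
    So t ≡ 6 (mod 11).
    Then x = 8 + 12·6 = 80, valid modulo lcm(12, 11) = 132: x ≡ 80 (mod 132).
Verify: 80 mod 3 = 2 ✓, 80 mod 4 = 0 ✓, 80 mod 11 = 3 ✓.

x ≡ 80 (mod 132).


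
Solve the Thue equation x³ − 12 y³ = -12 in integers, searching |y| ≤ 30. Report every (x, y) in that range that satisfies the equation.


The equation is x³ - 12y³ = -12. For fixed y, x³ = 12·y³ − 12, so a solution requires the RHS to be a perfect cube.
Strategy: iterate y from -30 to 30, compute RHS = 12·y³ − 12, and check whether it is a (positive or negative) perfect cube.
Check small values of y:
  y = 0: RHS = -12 is not a perfect cube.
  y = 1: RHS = 0 = (0)³ ⇒ x = 0 works.
  y = -1: RHS = -24 is not a perfect cube.
  y = 2: RHS = 84 is not a perfect cube.
  y = -2: RHS = -108 is not a perfect cube.
  y = 3: RHS = 312 is not a perfect cube.
  y = -3: RHS = -336 is not a perfect cube.
Continuing the search up to |y| = 30 finds no further solutions beyond those listed.
Collected solutions: (0, 1).

Solutions (with |y| ≤ 30): (0, 1).


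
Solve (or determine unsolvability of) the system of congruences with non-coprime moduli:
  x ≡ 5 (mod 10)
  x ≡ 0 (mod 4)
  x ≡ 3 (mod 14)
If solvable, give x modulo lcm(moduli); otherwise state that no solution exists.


Moduli 10, 4, 14 are not pairwise coprime, so CRT works modulo lcm(m_i) when all pairwise compatibility conditions hold.
Pairwise compatibility: gcd(m_i, m_j) must divide a_i - a_j for every pair.
Merge one congruence at a time:
  Start: x ≡ 5 (mod 10).
  Combine with x ≡ 0 (mod 4): gcd(10, 4) = 2, and 0 - 5 = -5 is NOT divisible by 2.
    ⇒ system is inconsistent (no integer solution).

No solution (the system is inconsistent).


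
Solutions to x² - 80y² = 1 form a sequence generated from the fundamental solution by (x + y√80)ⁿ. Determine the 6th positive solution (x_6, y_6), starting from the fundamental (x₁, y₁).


Step 1: Find the fundamental solution (x₁, y₁) of x² - 80y² = 1.
  Expand √80 as a continued fraction. a₀ = ⌊√80⌋ = 8; iterate m_{k+1} = d_k·a_k − m_k, d_{k+1} = (80 − m_{k+1}²)/d_k, a_{k+1} = ⌊(a₀ + m_{k+1})/d_{k+1}⌋ (starting m₀ = 0, d₀ = 1), with convergents p_k = a_k·p_{k-1} + p_{k-2}, q_k = a_k·q_{k-1} + q_{k-2} (p₋₁ = 1, q₋₁ = 0):
  k = 0: a₀ = 8; p₀/q₀ = 8/1; p₀² − 80·q₀² = 64 − 80 = -16.
  k = 1: m = 8, d = 16, a = ⌊(8 + 8)/16⌋ = 1; p/q = (1·8 + 1)/(1·1 + 0) = 9/1; p² − 80·q² = 81 − 80 = 1.
  The first convergent with p² − 80·q² = 1 gives the fundamental solution (x₁, y₁) = (9, 1).
Step 2: Apply the recurrence (x_{n+1}, y_{n+1}) = (x₁x_n + 80y₁y_n, x₁y_n + y₁x_n) repeatedly.
  From (x_1, y_1) = (9, 1): x_2 = 9·9 + 80·1·1 = 161; y_2 = 9·1 + 1·9 = 18.
  From (x_2, y_2) = (161, 18): x_3 = 9·161 + 80·1·18 = 2889; y_3 = 9·18 + 1·161 = 323.
  From (x_3, y_3) = (2889, 323): x_4 = 9·2889 + 80·1·323 = 51841; y_4 = 9·323 + 1·2889 = 5796.
  From (x_4, y_4) = (51841, 5796): x_5 = 9·51841 + 80·1·5796 = 930249; y_5 = 9·5796 + 1·51841 = 104005.
  From (x_5, y_5) = (930249, 104005): x_6 = 9·930249 + 80·1·104005 = 16692641; y_6 = 9·104005 + 1·930249 = 1866294.
Step 3: Verify x_6² - 80·y_6² = 278644263554881 - 278644263554880 = 1 (should be 1). ✓

(x_1, y_1) = (9, 1); (x_6, y_6) = (16692641, 1866294).


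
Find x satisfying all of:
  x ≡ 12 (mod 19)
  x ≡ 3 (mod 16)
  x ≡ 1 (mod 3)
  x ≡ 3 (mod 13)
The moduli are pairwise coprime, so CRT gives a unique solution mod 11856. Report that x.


Product of moduli M = 19 · 16 · 3 · 13 = 11856.
Merge one congruence at a time:
  Start: x ≡ 12 (mod 19).
  Combine with x ≡ 3 (mod 16); new modulus lcm = 304.
    Write x = 12 + 19·t and substitute into x ≡ 3 (mod 16): 19·t ≡ 3 − 12 = -9 (mod 16).
    Reduce coefficients mod 16: 3·t ≡ 7 (mod 16).
    The inverse of 3 mod 16 is 11 (since 3·11 = 33 = 2·16 + 1), so t ≡ 11·7 = 77 ≡ 13 (mod 16).
    Then x = 12 + 19·13 = 259, valid modulo lcm(19, 16) = 304: x ≡ 259 (mod 304).
  Combine with x ≡ 1 (mod 3); new modulus lcm = 912.
    Write x = 259 + 304·t and substitute into x ≡ 1 (mod 3): 304·t ≡ 1 − 259 = -258 (mod 3).
    Reduce coefficients mod 3: 1·t ≡ 0 (mod 3).
    So t ≡ 0 (mod 3).
    Then x = 259 + 304·0 = 259, valid modulo lcm(304, 3) = 912: x ≡ 259 (mod 912).
  Combine with x ≡ 3 (mod 13); new modulus lcm = 11856.
    Write x = 259 + 912·t and substitute into x ≡ 3 (mod 13): 912·t ≡ 3 − 259 = -256 (mod 13).
    Reduce coefficients mod 13: 2·t ≡ 4 (mod 13).
    The inverse of 2 mod 13 is 7 (since 2·7 = 14 = 1·13 + 1), so t ≡ 7·4 = 28 ≡ 2 (mod 13).
    Then x = 259 + 912·2 = 2083, valid modulo lcm(912, 13) = 11856: x ≡ 2083 (mod 11856).
Verify against each original: 2083 mod 19 = 12, 2083 mod 16 = 3, 2083 mod 3 = 1, 2083 mod 13 = 3.

x ≡ 2083 (mod 11856).


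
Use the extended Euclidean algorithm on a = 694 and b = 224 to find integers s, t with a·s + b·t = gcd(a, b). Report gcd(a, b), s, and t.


Euclidean algorithm on (694, 224) — divide until remainder is 0:
  694 = 3 · 224 + 22
  224 = 10 · 22 + 4
  22 = 5 · 4 + 2
  4 = 2 · 2 + 0
gcd(694, 224) = 2.
Track Bezout coefficients alongside the remainders: start with r₀ = 694 = a·1 + b·0 (s = 1, t = 0) and r₁ = 224 = a·0 + b·1 (s = 0, t = 1); each new remainder r_{k+1} = r_{k-1} − q_k·r_k inherits s_{k+1} = s_{k-1} − q_k·s_k, t_{k+1} = t_{k-1} − q_k·t_k, so r_k = a·s_k + b·t_k at every step:
  q = 3: r = 22, s = 1 − 3·0 = 1, t = 0 − 3·1 = -3  (check: 694·1 + 224·(-3) = 22)
  q = 10: r = 4, s = 0 − 10·1 = -10, t = 1 − 10·(-3) = 31  (check: 694·(-10) + 224·31 = 4)
  q = 5: r = 2, s = 1 − 5·(-10) = 51, t = -3 − 5·31 = -158  (check: 694·51 + 224·(-158) = 2)
The row with r = 2 (the gcd) gives the Bezout coefficients s = 51, t = -158.
Result: 694 · (51) + 224 · (-158) = 2.

gcd(694, 224) = 2; s = 51, t = -158 (check: 694·51 + 224·(-158) = 2).


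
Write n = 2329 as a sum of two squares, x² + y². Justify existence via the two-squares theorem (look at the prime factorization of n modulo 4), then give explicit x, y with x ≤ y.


Step 1: Factor n = 2329 = 17 · 137.
Step 2: Check the mod-4 condition on each prime factor: 17 ≡ 1 (mod 4), exponent 1; 137 ≡ 1 (mod 4), exponent 1.
All primes ≡ 3 (mod 4) appear to even exponent (or don't appear), so by the two-squares theorem n IS expressible as a sum of two squares.
Step 3: Build a representation. Here n = 17 · 137 is a product of primes ≡ 1 (mod 4). Each prime p ≡ 1 (mod 4) is itself a sum of two squares; find a² by testing p − a² for a perfect square:
  17: 17 − 1² = 16 = 4² ⇒ 17 = 1² + 4².
  137: 137 − 1² = 136, 137 − 2² = 133, 137 − 3² = 128, 137 − 4² = 121 = 11² ⇒ 137 = 4² + 11².
  Combine using the Brahmagupta–Fibonacci identity (a² + b²)(c² + d²) = (ac − bd)² + (ad + bc)² = (ac + bd)² + (ad − bc)²:
  17 · 137 = 2329: from (1² + 4²)(4² + 11²), take (1·4 − 4·11, 1·11 + 4·4) = (4 − 44, 11 + 16) = (-40, 27); dropping signs (only squares matter) gives (40, 27); check 40² + 27² = 1600 + 729 = 2329 ✓.
Step 4: Order so x ≤ y and verify: 27² + 40² = 729 + 1600 = 2329 = n. ✓

n = 2329 = 27² + 40² (one valid representation with x ≤ y).


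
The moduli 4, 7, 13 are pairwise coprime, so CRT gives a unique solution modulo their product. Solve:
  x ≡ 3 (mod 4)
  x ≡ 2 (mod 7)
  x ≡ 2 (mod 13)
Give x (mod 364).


Moduli 4, 7, 13 are pairwise coprime; by CRT there is a unique solution modulo M = 4 · 7 · 13 = 364.
Solve pairwise, accumulating the modulus:
  Start with x ≡ 3 (mod 4).
  Combine with x ≡ 2 (mod 7): since gcd(4, 7) = 1, we get a unique residue mod 28.
    Write x = 3 + 4·t and substitute into x ≡ 2 (mod 7): 4·t ≡ 2 − 3 = -1 (mod 7).
    Reduce coefficients mod 7: 4·t ≡ 6 (mod 7).
    The inverse of 4 mod 7 is 2 (since 4·2 = 8 = 1·7 + 1), so t ≡ 2·6 = 12 ≡ 5 (mod 7).
    Then x = 3 + 4·5 = 23, valid modulo lcm(4, 7) = 28: x ≡ 23 (mod 28).
  Combine with x ≡ 2 (mod 13): since gcd(28, 13) = 1, we get a unique residue mod 364.
    Write x = 23 + 28·t and substitute into x ≡ 2 (mod 13): 28·t ≡ 2 − 23 = -21 (mod 13).
    Reduce coefficients mod 13: 2·t ≡ 5 (mod 13).
    The inverse of 2 mod 13 is 7 (since 2·7 = 14 = 1·13 + 1), so t ≡ 7·5 = 35 ≡ 9 (mod 13).
    Then x = 23 + 28·9 = 275, valid modulo lcm(28, 13) = 364: x ≡ 275 (mod 364).
Verify: 275 mod 4 = 3 ✓, 275 mod 7 = 2 ✓, 275 mod 13 = 2 ✓.

x ≡ 275 (mod 364).


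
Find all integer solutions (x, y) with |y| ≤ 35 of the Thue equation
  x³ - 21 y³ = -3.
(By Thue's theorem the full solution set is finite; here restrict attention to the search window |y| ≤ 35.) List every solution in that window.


The equation is x³ - 21y³ = -3. For fixed y, x³ = 21·y³ − 3, so a solution requires the RHS to be a perfect cube.
Strategy: iterate y from -35 to 35, compute RHS = 21·y³ − 3, and check whether it is a (positive or negative) perfect cube.
Check small values of y:
  y = 0: RHS = -3 is not a perfect cube.
  y = 1: RHS = 18 is not a perfect cube.
  y = -1: RHS = -24 is not a perfect cube.
  y = 2: RHS = 165 is not a perfect cube.
  y = -2: RHS = -171 is not a perfect cube.
  y = 3: RHS = 564 is not a perfect cube.
  y = -3: RHS = -570 is not a perfect cube.
Continuing the search up to |y| = 35 finds no solutions either.
No (x, y) in the scanned range satisfies the equation.

No integer solutions with |y| ≤ 35.


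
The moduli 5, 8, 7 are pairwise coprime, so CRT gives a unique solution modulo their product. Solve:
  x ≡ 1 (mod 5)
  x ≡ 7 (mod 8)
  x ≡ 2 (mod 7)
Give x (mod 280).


Moduli 5, 8, 7 are pairwise coprime; by CRT there is a unique solution modulo M = 5 · 8 · 7 = 280.
Solve pairwise, accumulating the modulus:
  Start with x ≡ 1 (mod 5).
  Combine with x ≡ 7 (mod 8): since gcd(5, 8) = 1, we get a unique residue mod 40.
    Write x = 1 + 5·t and substitute into x ≡ 7 (mod 8): 5·t ≡ 7 − 1 = 6 (mod 8).
    The inverse of 5 mod 8 is 5 (since 5·5 = 25 = 3·8 + 1), so t ≡ 5·6 = 30 ≡ 6 (mod 8).
    Then x = 1 + 5·6 = 31, valid modulo lcm(5, 8) = 40: x ≡ 31 (mod 40).
  Combine with x ≡ 2 (mod 7): since gcd(40, 7) = 1, we get a unique residue mod 280.
    Write x = 31 + 40·t and substitute into x ≡ 2 (mod 7): 40·t ≡ 2 − 31 = -29 (mod 7).
    Reduce coefficients mod 7: 5·t ≡ 6 (mod 7).
    The inverse of 5 mod 7 is 3 (since 5·3 = 15 = 2·7 + 1), so t ≡ 3·6 = 18 ≡ 4 (mod 7).
    Then x = 31 + 40·4 = 191, valid modulo lcm(40, 7) = 280: x ≡ 191 (mod 280).
Verify: 191 mod 5 = 1 ✓, 191 mod 8 = 7 ✓, 191 mod 7 = 2 ✓.

x ≡ 191 (mod 280).


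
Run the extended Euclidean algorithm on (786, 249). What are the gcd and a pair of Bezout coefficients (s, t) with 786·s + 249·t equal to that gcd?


Euclidean algorithm on (786, 249) — divide until remainder is 0:
  786 = 3 · 249 + 39
  249 = 6 · 39 + 15
  39 = 2 · 15 + 9
  15 = 1 · 9 + 6
  9 = 1 · 6 + 3
  6 = 2 · 3 + 0
gcd(786, 249) = 3.
Track Bezout coefficients alongside the remainders: start with r₀ = 786 = a·1 + b·0 (s = 1, t = 0) and r₁ = 249 = a·0 + b·1 (s = 0, t = 1); each new remainder r_{k+1} = r_{k-1} − q_k·r_k inherits s_{k+1} = s_{k-1} − q_k·s_k, t_{k+1} = t_{k-1} − q_k·t_k, so r_k = a·s_k + b·t_k at every step:
  q = 3: r = 39, s = 1 − 3·0 = 1, t = 0 − 3·1 = -3  (check: 786·1 + 249·(-3) = 39)
  q = 6: r = 15, s = 0 − 6·1 = -6, t = 1 − 6·(-3) = 19  (check: 786·(-6) + 249·19 = 15)
  q = 2: r = 9, s = 1 − 2·(-6) = 13, t = -3 − 2·19 = -41  (check: 786·13 + 249·(-41) = 9)
  q = 1: r = 6, s = -6 − 1·13 = -19, t = 19 − 1·(-41) = 60  (check: 786·(-19) + 249·60 = 6)
  q = 1: r = 3, s = 13 − 1·(-19) = 32, t = -41 − 1·60 = -101  (check: 786·32 + 249·(-101) = 3)
The row with r = 3 (the gcd) gives the Bezout coefficients s = 32, t = -101.
Result: 786 · (32) + 249 · (-101) = 3.

gcd(786, 249) = 3; s = 32, t = -101 (check: 786·32 + 249·(-101) = 3).


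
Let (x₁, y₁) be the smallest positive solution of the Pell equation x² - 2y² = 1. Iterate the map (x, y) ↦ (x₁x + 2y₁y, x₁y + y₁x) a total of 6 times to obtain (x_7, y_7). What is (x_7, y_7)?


Step 1: Find the fundamental solution (x₁, y₁) of x² - 2y² = 1.
  Expand √2 as a continued fraction. a₀ = ⌊√2⌋ = 1; iterate m_{k+1} = d_k·a_k − m_k, d_{k+1} = (2 − m_{k+1}²)/d_k, a_{k+1} = ⌊(a₀ + m_{k+1})/d_{k+1}⌋ (starting m₀ = 0, d₀ = 1), with convergents p_k = a_k·p_{k-1} + p_{k-2}, q_k = a_k·q_{k-1} + q_{k-2} (p₋₁ = 1, q₋₁ = 0):
  k = 0: a₀ = 1; p₀/q₀ = 1/1; p₀² − 2·q₀² = 1 − 2 = -1.
  k = 1: m = 1, d = 1, a = ⌊(1 + 1)/1⌋ = 2; p/q = (2·1 + 1)/(2·1 + 0) = 3/2; p² − 2·q² = 9 − 8 = 1.
  The first convergent with p² − 2·q² = 1 gives the fundamental solution (x₁, y₁) = (3, 2).
Step 2: Apply the recurrence (x_{n+1}, y_{n+1}) = (x₁x_n + 2y₁y_n, x₁y_n + y₁x_n) repeatedly.
  From (x_1, y_1) = (3, 2): x_2 = 3·3 + 2·2·2 = 17; y_2 = 3·2 + 2·3 = 12.
  From (x_2, y_2) = (17, 12): x_3 = 3·17 + 2·2·12 = 99; y_3 = 3·12 + 2·17 = 70.
  From (x_3, y_3) = (99, 70): x_4 = 3·99 + 2·2·70 = 577; y_4 = 3·70 + 2·99 = 408.
  From (x_4, y_4) = (577, 408): x_5 = 3·577 + 2·2·408 = 3363; y_5 = 3·408 + 2·577 = 2378.
  From (x_5, y_5) = (3363, 2378): x_6 = 3·3363 + 2·2·2378 = 19601; y_6 = 3·2378 + 2·3363 = 13860.
  From (x_6, y_6) = (19601, 13860): x_7 = 3·19601 + 2·2·13860 = 114243; y_7 = 3·13860 + 2·19601 = 80782.
Step 3: Verify x_7² - 2·y_7² = 13051463049 - 13051463048 = 1 (should be 1). ✓

(x_1, y_1) = (3, 2); (x_7, y_7) = (114243, 80782).


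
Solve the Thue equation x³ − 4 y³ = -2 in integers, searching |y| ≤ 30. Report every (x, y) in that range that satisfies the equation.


The equation is x³ - 4y³ = -2. For fixed y, x³ = 4·y³ − 2, so a solution requires the RHS to be a perfect cube.
Strategy: iterate y from -30 to 30, compute RHS = 4·y³ − 2, and check whether it is a (positive or negative) perfect cube.
Check small values of y:
  y = 0: RHS = -2 is not a perfect cube.
  y = 1: RHS = 2 is not a perfect cube.
  y = -1: RHS = -6 is not a perfect cube.
  y = 2: RHS = 30 is not a perfect cube.
  y = -2: RHS = -34 is not a perfect cube.
  y = 3: RHS = 106 is not a perfect cube.
  y = -3: RHS = -110 is not a perfect cube.
Continuing the search up to |y| = 30 finds no solutions either.
No (x, y) in the scanned range satisfies the equation.

No integer solutions with |y| ≤ 30.


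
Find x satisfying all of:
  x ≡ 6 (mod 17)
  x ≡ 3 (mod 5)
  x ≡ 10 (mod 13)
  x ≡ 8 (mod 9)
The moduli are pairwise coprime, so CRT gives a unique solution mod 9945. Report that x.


Product of moduli M = 17 · 5 · 13 · 9 = 9945.
Merge one congruence at a time:
  Start: x ≡ 6 (mod 17).
  Combine with x ≡ 3 (mod 5); new modulus lcm = 85.
    Write x = 6 + 17·t and substitute into x ≡ 3 (mod 5): 17·t ≡ 3 − 6 = -3 (mod 5).
    Reduce coefficients mod 5: 2·t ≡ 2 (mod 5).
    The inverse of 2 mod 5 is 3 (since 2·3 = 6 = 1·5 + 1), so t ≡ 3·2 = 6 ≡ 1 (mod 5).
    Then x = 6 + 17·1 = 23, valid modulo lcm(17, 5) = 85: x ≡ 23 (mod 85).
  Combine with x ≡ 10 (mod 13); new modulus lcm = 1105.
    Write x = 23 + 85·t and substitute into x ≡ 10 (mod 13): 85·t ≡ 10 − 23 = -13 (mod 13).
    Reduce coefficients mod 13: 7·t ≡ 0 (mod 13).
    The inverse of 7 mod 13 is 2 (since 7·2 = 14 = 1·13 + 1), so t ≡ 2·0 = 0 ≡ 0 (mod 13).
    Then x = 23 + 85·0 = 23, valid modulo lcm(85, 13) = 1105: x ≡ 23 (mod 1105).
  Combine with x ≡ 8 (mod 9); new modulus lcm = 9945.
    Write x = 23 + 1105·t and substitute into x ≡ 8 (mod 9): 1105·t ≡ 8 − 23 = -15 (mod 9).
    Reduce coefficients mod 9: 7·t ≡ 3 (mod 9).
    The inverse of 7 mod 9 is 4 (since 7·4 = 28 = 3·9 + 1), so t ≡ 4·3 = 12 ≡ 3 (mod 9).
    Then x = 23 + 1105·3 = 3338, valid modulo lcm(1105, 9) = 9945: x ≡ 3338 (mod 9945).
Verify against each original: 3338 mod 17 = 6, 3338 mod 5 = 3, 3338 mod 13 = 10, 3338 mod 9 = 8.

x ≡ 3338 (mod 9945).


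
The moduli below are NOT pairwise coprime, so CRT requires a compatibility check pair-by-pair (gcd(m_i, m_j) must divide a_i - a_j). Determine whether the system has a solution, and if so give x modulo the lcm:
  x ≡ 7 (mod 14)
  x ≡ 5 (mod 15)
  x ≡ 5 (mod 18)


Moduli 14, 15, 18 are not pairwise coprime, so CRT works modulo lcm(m_i) when all pairwise compatibility conditions hold.
Pairwise compatibility: gcd(m_i, m_j) must divide a_i - a_j for every pair.
Merge one congruence at a time:
  Start: x ≡ 7 (mod 14).
  Combine with x ≡ 5 (mod 15): gcd(14, 15) = 1; 5 - 7 = -2, which IS divisible by 1, so compatible.
    Write x = 7 + 14·t and substitute into x ≡ 5 (mod 15): 14·t ≡ 5 − 7 = -2 (mod 15).
    Reduce coefficients mod 15: 14·t ≡ 13 (mod 15).
    The inverse of 14 mod 15 is 14 (since 14·14 = 196 = 13·15 + 1), so t ≡ 14·13 = 182 ≡ 2 (mod 15).
    Then x = 7 + 14·2 = 35, valid modulo lcm(14, 15) = 210: x ≡ 35 (mod 210).
  Combine with x ≡ 5 (mod 18): gcd(210, 18) = 6; 5 - 35 = -30, which IS divisible by 6, so compatible.
    Write x = 35 + 210·t and substitute into x ≡ 5 (mod 18): 210·t ≡ 5 − 35 = -30 (mod 18).
    Divide the congruence (and modulus) by g = 6: 35·t ≡ -5 (mod 3).
    Reduce coefficients mod 3: 2·t ≡ 1 (mod 3).
    The inverse of 2 mod 3 is 2 (since 2·2 = 4 = 1·3 + 1), so t ≡ 2·1 = 2 ≡ 2 (mod 3).
    Then x = 35 + 210·2 = 455, valid modulo lcm(210, 18) = 630: x ≡ 455 (mod 630).
Verify: 455 mod 14 = 7, 455 mod 15 = 5, 455 mod 18 = 5.

x ≡ 455 (mod 630).


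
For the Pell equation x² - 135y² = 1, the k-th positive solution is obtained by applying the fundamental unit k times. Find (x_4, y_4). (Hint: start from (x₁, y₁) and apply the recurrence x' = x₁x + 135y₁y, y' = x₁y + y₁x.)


Step 1: Find the fundamental solution (x₁, y₁) of x² - 135y² = 1.
  Expand √135 as a continued fraction. a₀ = ⌊√135⌋ = 11; iterate m_{k+1} = d_k·a_k − m_k, d_{k+1} = (135 − m_{k+1}²)/d_k, a_{k+1} = ⌊(a₀ + m_{k+1})/d_{k+1}⌋ (starting m₀ = 0, d₀ = 1), with convergents p_k = a_k·p_{k-1} + p_{k-2}, q_k = a_k·q_{k-1} + q_{k-2} (p₋₁ = 1, q₋₁ = 0):
  k = 0: a₀ = 11; p₀/q₀ = 11/1; p₀² − 135·q₀² = 121 − 135 = -14.
  k = 1: m = 11, d = 14, a = ⌊(11 + 11)/14⌋ = 1; p/q = (1·11 + 1)/(1·1 + 0) = 12/1; p² − 135·q² = 144 − 135 = 9.
  k = 2: m = 3, d = 9, a = ⌊(11 + 3)/9⌋ = 1; p/q = (1·12 + 11)/(1·1 + 1) = 23/2; p² − 135·q² = 529 − 540 = -11.
  k = 3: m = 6, d = 11, a = ⌊(11 + 6)/11⌋ = 1; p/q = (1·23 + 12)/(1·2 + 1) = 35/3; p² − 135·q² = 1225 − 1215 = 10.
  k = 4: m = 5, d = 10, a = ⌊(11 + 5)/10⌋ = 1; p/q = (1·35 + 23)/(1·3 + 2) = 58/5; p² − 135·q² = 3364 − 3375 = -11.
  k = 5: m = 5, d = 11, a = ⌊(11 + 5)/11⌋ = 1; p/q = (1·58 + 35)/(1·5 + 3) = 93/8; p² − 135·q² = 8649 − 8640 = 9.
  k = 6: m = 6, d = 9, a = ⌊(11 + 6)/9⌋ = 1; p/q = (1·93 + 58)/(1·8 + 5) = 151/13; p² − 135·q² = 22801 − 22815 = -14.
  k = 7: m = 3, d = 14, a = ⌊(11 + 3)/14⌋ = 1; p/q = (1·151 + 93)/(1·13 + 8) = 244/21; p² − 135·q² = 59536 − 59535 = 1.
  The first convergent with p² − 135·q² = 1 gives the fundamental solution (x₁, y₁) = (244, 21).
Step 2: Apply the recurrence (x_{n+1}, y_{n+1}) = (x₁x_n + 135y₁y_n, x₁y_n + y₁x_n) repeatedly.
  From (x_1, y_1) = (244, 21): x_2 = 244·244 + 135·21·21 = 119071; y_2 = 244·21 + 21·244 = 10248.
  From (x_2, y_2) = (119071, 10248): x_3 = 244·119071 + 135·21·10248 = 58106404; y_3 = 244·10248 + 21·119071 = 5001003.
  From (x_3, y_3) = (58106404, 5001003): x_4 = 244·58106404 + 135·21·5001003 = 28355806081; y_4 = 244·5001003 + 21·58106404 = 2440479216.
Step 3: Verify x_4² - 135·y_4² = 804051738503276578561 - 804051738503276578560 = 1 (should be 1). ✓

(x_1, y_1) = (244, 21); (x_4, y_4) = (28355806081, 2440479216).
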